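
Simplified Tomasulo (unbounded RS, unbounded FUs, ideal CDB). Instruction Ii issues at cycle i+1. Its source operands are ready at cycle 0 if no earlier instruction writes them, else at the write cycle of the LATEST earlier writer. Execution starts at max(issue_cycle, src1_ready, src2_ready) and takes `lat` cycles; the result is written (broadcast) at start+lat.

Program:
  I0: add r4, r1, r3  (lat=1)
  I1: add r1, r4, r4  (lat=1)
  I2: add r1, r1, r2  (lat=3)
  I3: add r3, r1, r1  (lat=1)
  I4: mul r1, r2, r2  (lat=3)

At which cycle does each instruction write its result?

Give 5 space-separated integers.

I0 add r4: issue@1 deps=(None,None) exec_start@1 write@2
I1 add r1: issue@2 deps=(0,0) exec_start@2 write@3
I2 add r1: issue@3 deps=(1,None) exec_start@3 write@6
I3 add r3: issue@4 deps=(2,2) exec_start@6 write@7
I4 mul r1: issue@5 deps=(None,None) exec_start@5 write@8

Answer: 2 3 6 7 8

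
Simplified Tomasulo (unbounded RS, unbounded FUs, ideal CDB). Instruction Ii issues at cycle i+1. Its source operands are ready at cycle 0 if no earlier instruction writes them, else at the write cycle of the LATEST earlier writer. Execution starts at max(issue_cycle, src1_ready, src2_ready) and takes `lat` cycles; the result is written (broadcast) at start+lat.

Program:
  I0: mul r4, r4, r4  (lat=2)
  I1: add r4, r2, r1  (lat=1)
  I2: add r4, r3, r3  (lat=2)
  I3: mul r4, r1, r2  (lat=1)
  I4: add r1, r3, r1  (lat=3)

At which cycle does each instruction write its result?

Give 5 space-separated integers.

I0 mul r4: issue@1 deps=(None,None) exec_start@1 write@3
I1 add r4: issue@2 deps=(None,None) exec_start@2 write@3
I2 add r4: issue@3 deps=(None,None) exec_start@3 write@5
I3 mul r4: issue@4 deps=(None,None) exec_start@4 write@5
I4 add r1: issue@5 deps=(None,None) exec_start@5 write@8

Answer: 3 3 5 5 8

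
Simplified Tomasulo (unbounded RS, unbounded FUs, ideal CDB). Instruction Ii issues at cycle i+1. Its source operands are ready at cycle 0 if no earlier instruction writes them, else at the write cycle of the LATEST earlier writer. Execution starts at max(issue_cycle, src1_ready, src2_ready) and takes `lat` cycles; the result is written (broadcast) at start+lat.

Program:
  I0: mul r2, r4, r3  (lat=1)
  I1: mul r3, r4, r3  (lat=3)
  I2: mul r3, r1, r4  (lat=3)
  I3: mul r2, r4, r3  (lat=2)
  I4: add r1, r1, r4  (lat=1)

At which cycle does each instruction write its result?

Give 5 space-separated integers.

I0 mul r2: issue@1 deps=(None,None) exec_start@1 write@2
I1 mul r3: issue@2 deps=(None,None) exec_start@2 write@5
I2 mul r3: issue@3 deps=(None,None) exec_start@3 write@6
I3 mul r2: issue@4 deps=(None,2) exec_start@6 write@8
I4 add r1: issue@5 deps=(None,None) exec_start@5 write@6

Answer: 2 5 6 8 6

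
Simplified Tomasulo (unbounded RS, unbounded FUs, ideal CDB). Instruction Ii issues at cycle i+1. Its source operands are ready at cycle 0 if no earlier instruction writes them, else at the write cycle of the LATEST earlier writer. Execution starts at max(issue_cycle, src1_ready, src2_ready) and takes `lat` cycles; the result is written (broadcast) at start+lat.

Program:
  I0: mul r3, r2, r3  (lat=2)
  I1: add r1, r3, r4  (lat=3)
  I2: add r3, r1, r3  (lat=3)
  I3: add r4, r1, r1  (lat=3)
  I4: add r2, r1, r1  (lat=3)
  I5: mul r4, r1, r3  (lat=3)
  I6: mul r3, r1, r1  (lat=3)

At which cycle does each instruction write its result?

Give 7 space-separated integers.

I0 mul r3: issue@1 deps=(None,None) exec_start@1 write@3
I1 add r1: issue@2 deps=(0,None) exec_start@3 write@6
I2 add r3: issue@3 deps=(1,0) exec_start@6 write@9
I3 add r4: issue@4 deps=(1,1) exec_start@6 write@9
I4 add r2: issue@5 deps=(1,1) exec_start@6 write@9
I5 mul r4: issue@6 deps=(1,2) exec_start@9 write@12
I6 mul r3: issue@7 deps=(1,1) exec_start@7 write@10

Answer: 3 6 9 9 9 12 10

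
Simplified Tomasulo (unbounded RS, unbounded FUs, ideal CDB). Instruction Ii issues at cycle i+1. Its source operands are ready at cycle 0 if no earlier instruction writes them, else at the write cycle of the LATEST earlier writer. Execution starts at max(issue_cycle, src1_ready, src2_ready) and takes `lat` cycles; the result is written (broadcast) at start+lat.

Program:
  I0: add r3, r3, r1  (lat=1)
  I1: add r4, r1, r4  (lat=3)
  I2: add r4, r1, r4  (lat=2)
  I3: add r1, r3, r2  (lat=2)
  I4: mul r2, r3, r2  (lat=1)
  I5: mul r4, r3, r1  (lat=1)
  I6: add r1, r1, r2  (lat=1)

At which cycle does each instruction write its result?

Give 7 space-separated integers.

I0 add r3: issue@1 deps=(None,None) exec_start@1 write@2
I1 add r4: issue@2 deps=(None,None) exec_start@2 write@5
I2 add r4: issue@3 deps=(None,1) exec_start@5 write@7
I3 add r1: issue@4 deps=(0,None) exec_start@4 write@6
I4 mul r2: issue@5 deps=(0,None) exec_start@5 write@6
I5 mul r4: issue@6 deps=(0,3) exec_start@6 write@7
I6 add r1: issue@7 deps=(3,4) exec_start@7 write@8

Answer: 2 5 7 6 6 7 8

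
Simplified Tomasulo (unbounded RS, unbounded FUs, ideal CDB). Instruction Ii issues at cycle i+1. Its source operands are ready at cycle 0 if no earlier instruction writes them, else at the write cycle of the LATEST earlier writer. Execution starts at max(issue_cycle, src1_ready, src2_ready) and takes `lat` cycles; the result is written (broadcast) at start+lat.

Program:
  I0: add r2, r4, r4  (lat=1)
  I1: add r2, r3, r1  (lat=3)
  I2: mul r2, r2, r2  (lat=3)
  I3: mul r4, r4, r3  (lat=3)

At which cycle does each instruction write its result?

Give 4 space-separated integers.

Answer: 2 5 8 7

Derivation:
I0 add r2: issue@1 deps=(None,None) exec_start@1 write@2
I1 add r2: issue@2 deps=(None,None) exec_start@2 write@5
I2 mul r2: issue@3 deps=(1,1) exec_start@5 write@8
I3 mul r4: issue@4 deps=(None,None) exec_start@4 write@7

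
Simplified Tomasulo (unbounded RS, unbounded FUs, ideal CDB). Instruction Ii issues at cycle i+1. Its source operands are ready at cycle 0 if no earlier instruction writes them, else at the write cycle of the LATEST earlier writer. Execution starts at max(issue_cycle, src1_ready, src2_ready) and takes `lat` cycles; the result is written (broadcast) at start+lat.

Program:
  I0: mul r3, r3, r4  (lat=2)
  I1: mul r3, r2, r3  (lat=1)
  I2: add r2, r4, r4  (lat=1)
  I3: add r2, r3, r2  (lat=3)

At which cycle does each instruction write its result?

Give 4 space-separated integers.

Answer: 3 4 4 7

Derivation:
I0 mul r3: issue@1 deps=(None,None) exec_start@1 write@3
I1 mul r3: issue@2 deps=(None,0) exec_start@3 write@4
I2 add r2: issue@3 deps=(None,None) exec_start@3 write@4
I3 add r2: issue@4 deps=(1,2) exec_start@4 write@7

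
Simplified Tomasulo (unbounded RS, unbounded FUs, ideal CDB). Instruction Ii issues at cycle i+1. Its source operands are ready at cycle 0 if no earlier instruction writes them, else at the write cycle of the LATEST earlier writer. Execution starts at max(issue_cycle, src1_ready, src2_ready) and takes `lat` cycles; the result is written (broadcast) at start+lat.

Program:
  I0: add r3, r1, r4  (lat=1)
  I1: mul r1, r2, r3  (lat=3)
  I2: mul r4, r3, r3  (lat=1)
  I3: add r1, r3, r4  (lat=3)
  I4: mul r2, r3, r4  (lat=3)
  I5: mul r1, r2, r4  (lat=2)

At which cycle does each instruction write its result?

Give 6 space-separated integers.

Answer: 2 5 4 7 8 10

Derivation:
I0 add r3: issue@1 deps=(None,None) exec_start@1 write@2
I1 mul r1: issue@2 deps=(None,0) exec_start@2 write@5
I2 mul r4: issue@3 deps=(0,0) exec_start@3 write@4
I3 add r1: issue@4 deps=(0,2) exec_start@4 write@7
I4 mul r2: issue@5 deps=(0,2) exec_start@5 write@8
I5 mul r1: issue@6 deps=(4,2) exec_start@8 write@10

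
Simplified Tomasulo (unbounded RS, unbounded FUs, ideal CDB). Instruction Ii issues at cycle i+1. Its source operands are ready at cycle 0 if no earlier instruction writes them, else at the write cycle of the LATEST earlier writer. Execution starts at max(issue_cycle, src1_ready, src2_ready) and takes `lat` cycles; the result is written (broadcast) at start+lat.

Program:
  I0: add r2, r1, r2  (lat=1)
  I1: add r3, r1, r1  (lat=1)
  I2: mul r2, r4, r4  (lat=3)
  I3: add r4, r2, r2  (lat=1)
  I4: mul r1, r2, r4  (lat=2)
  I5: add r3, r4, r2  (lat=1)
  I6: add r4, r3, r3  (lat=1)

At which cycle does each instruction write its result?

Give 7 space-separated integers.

I0 add r2: issue@1 deps=(None,None) exec_start@1 write@2
I1 add r3: issue@2 deps=(None,None) exec_start@2 write@3
I2 mul r2: issue@3 deps=(None,None) exec_start@3 write@6
I3 add r4: issue@4 deps=(2,2) exec_start@6 write@7
I4 mul r1: issue@5 deps=(2,3) exec_start@7 write@9
I5 add r3: issue@6 deps=(3,2) exec_start@7 write@8
I6 add r4: issue@7 deps=(5,5) exec_start@8 write@9

Answer: 2 3 6 7 9 8 9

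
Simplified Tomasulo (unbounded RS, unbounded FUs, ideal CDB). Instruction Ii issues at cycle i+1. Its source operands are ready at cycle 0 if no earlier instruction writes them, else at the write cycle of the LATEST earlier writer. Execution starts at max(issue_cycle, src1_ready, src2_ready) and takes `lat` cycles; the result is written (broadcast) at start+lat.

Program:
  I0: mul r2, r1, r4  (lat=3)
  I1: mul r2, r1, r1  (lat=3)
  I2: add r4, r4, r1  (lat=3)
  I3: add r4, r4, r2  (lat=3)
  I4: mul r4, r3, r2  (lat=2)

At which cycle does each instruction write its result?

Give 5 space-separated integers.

I0 mul r2: issue@1 deps=(None,None) exec_start@1 write@4
I1 mul r2: issue@2 deps=(None,None) exec_start@2 write@5
I2 add r4: issue@3 deps=(None,None) exec_start@3 write@6
I3 add r4: issue@4 deps=(2,1) exec_start@6 write@9
I4 mul r4: issue@5 deps=(None,1) exec_start@5 write@7

Answer: 4 5 6 9 7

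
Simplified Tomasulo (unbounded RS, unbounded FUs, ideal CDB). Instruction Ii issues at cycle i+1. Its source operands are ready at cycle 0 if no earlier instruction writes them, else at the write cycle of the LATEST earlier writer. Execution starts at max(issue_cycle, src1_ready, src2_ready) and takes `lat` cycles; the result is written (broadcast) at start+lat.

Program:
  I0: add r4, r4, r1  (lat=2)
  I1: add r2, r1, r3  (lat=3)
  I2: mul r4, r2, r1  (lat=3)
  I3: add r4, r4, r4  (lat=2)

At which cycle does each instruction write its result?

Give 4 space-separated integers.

Answer: 3 5 8 10

Derivation:
I0 add r4: issue@1 deps=(None,None) exec_start@1 write@3
I1 add r2: issue@2 deps=(None,None) exec_start@2 write@5
I2 mul r4: issue@3 deps=(1,None) exec_start@5 write@8
I3 add r4: issue@4 deps=(2,2) exec_start@8 write@10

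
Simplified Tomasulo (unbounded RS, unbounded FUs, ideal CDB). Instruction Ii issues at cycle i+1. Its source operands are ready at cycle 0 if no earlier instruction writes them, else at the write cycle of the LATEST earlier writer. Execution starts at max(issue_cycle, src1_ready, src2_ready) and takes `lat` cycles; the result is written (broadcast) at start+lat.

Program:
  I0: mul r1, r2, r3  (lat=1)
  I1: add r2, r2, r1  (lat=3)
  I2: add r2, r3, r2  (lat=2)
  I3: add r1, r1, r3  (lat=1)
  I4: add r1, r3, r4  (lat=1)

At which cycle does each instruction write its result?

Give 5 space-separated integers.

I0 mul r1: issue@1 deps=(None,None) exec_start@1 write@2
I1 add r2: issue@2 deps=(None,0) exec_start@2 write@5
I2 add r2: issue@3 deps=(None,1) exec_start@5 write@7
I3 add r1: issue@4 deps=(0,None) exec_start@4 write@5
I4 add r1: issue@5 deps=(None,None) exec_start@5 write@6

Answer: 2 5 7 5 6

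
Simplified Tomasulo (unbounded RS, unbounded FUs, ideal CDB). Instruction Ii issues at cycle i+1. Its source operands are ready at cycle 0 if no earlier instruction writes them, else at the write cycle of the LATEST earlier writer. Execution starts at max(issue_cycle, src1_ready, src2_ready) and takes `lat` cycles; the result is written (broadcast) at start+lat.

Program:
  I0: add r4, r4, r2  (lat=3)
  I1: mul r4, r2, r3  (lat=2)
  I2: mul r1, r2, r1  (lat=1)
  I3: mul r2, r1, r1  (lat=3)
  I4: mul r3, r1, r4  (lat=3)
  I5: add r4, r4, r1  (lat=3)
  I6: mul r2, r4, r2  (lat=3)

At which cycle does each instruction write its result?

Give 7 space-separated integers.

I0 add r4: issue@1 deps=(None,None) exec_start@1 write@4
I1 mul r4: issue@2 deps=(None,None) exec_start@2 write@4
I2 mul r1: issue@3 deps=(None,None) exec_start@3 write@4
I3 mul r2: issue@4 deps=(2,2) exec_start@4 write@7
I4 mul r3: issue@5 deps=(2,1) exec_start@5 write@8
I5 add r4: issue@6 deps=(1,2) exec_start@6 write@9
I6 mul r2: issue@7 deps=(5,3) exec_start@9 write@12

Answer: 4 4 4 7 8 9 12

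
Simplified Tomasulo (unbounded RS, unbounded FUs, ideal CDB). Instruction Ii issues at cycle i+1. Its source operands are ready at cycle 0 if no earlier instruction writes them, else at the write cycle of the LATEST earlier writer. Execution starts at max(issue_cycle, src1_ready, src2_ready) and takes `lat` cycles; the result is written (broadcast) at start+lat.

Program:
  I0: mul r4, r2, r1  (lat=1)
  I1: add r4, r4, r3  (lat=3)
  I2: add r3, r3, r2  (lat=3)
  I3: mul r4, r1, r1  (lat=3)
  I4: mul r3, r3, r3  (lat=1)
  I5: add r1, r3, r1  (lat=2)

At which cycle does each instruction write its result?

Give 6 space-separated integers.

Answer: 2 5 6 7 7 9

Derivation:
I0 mul r4: issue@1 deps=(None,None) exec_start@1 write@2
I1 add r4: issue@2 deps=(0,None) exec_start@2 write@5
I2 add r3: issue@3 deps=(None,None) exec_start@3 write@6
I3 mul r4: issue@4 deps=(None,None) exec_start@4 write@7
I4 mul r3: issue@5 deps=(2,2) exec_start@6 write@7
I5 add r1: issue@6 deps=(4,None) exec_start@7 write@9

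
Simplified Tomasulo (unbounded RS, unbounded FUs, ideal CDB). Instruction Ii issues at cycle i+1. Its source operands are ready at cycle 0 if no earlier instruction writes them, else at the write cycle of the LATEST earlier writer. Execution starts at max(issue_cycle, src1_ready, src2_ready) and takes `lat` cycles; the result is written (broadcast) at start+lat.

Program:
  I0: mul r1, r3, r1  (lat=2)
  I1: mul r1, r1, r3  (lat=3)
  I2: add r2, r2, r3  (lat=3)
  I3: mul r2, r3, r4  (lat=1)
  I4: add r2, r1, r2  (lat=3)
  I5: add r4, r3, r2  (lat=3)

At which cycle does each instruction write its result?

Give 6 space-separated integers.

I0 mul r1: issue@1 deps=(None,None) exec_start@1 write@3
I1 mul r1: issue@2 deps=(0,None) exec_start@3 write@6
I2 add r2: issue@3 deps=(None,None) exec_start@3 write@6
I3 mul r2: issue@4 deps=(None,None) exec_start@4 write@5
I4 add r2: issue@5 deps=(1,3) exec_start@6 write@9
I5 add r4: issue@6 deps=(None,4) exec_start@9 write@12

Answer: 3 6 6 5 9 12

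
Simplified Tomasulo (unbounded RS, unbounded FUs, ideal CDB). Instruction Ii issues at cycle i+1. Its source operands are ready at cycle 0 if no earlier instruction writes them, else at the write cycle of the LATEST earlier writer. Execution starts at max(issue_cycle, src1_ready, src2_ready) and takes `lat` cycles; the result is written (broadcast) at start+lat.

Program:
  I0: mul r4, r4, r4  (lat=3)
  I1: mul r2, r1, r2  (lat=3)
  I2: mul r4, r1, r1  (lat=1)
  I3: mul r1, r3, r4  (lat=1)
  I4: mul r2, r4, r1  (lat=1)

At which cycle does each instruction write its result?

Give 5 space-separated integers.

Answer: 4 5 4 5 6

Derivation:
I0 mul r4: issue@1 deps=(None,None) exec_start@1 write@4
I1 mul r2: issue@2 deps=(None,None) exec_start@2 write@5
I2 mul r4: issue@3 deps=(None,None) exec_start@3 write@4
I3 mul r1: issue@4 deps=(None,2) exec_start@4 write@5
I4 mul r2: issue@5 deps=(2,3) exec_start@5 write@6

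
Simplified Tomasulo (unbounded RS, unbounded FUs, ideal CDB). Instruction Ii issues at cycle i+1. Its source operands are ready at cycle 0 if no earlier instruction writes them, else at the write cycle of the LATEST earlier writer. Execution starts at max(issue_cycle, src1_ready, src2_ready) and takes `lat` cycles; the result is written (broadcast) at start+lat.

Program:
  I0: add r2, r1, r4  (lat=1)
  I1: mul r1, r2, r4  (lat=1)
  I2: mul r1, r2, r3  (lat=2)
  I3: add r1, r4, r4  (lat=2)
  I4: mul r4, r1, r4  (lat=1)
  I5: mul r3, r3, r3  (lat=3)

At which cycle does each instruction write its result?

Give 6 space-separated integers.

I0 add r2: issue@1 deps=(None,None) exec_start@1 write@2
I1 mul r1: issue@2 deps=(0,None) exec_start@2 write@3
I2 mul r1: issue@3 deps=(0,None) exec_start@3 write@5
I3 add r1: issue@4 deps=(None,None) exec_start@4 write@6
I4 mul r4: issue@5 deps=(3,None) exec_start@6 write@7
I5 mul r3: issue@6 deps=(None,None) exec_start@6 write@9

Answer: 2 3 5 6 7 9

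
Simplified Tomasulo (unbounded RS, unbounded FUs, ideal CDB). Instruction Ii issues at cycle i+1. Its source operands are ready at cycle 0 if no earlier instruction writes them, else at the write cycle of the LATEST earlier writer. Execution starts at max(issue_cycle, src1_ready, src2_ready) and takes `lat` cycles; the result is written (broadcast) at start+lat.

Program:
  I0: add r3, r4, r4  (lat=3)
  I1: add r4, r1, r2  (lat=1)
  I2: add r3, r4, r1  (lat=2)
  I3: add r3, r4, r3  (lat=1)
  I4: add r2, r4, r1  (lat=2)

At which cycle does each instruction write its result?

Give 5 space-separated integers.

Answer: 4 3 5 6 7

Derivation:
I0 add r3: issue@1 deps=(None,None) exec_start@1 write@4
I1 add r4: issue@2 deps=(None,None) exec_start@2 write@3
I2 add r3: issue@3 deps=(1,None) exec_start@3 write@5
I3 add r3: issue@4 deps=(1,2) exec_start@5 write@6
I4 add r2: issue@5 deps=(1,None) exec_start@5 write@7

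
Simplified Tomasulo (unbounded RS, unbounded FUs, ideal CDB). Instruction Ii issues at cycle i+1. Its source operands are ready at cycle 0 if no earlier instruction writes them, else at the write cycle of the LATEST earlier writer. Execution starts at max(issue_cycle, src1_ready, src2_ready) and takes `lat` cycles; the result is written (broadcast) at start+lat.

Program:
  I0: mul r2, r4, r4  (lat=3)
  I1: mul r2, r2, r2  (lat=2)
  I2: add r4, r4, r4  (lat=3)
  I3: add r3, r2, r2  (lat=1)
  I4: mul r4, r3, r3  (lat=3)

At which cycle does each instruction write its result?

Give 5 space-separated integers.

Answer: 4 6 6 7 10

Derivation:
I0 mul r2: issue@1 deps=(None,None) exec_start@1 write@4
I1 mul r2: issue@2 deps=(0,0) exec_start@4 write@6
I2 add r4: issue@3 deps=(None,None) exec_start@3 write@6
I3 add r3: issue@4 deps=(1,1) exec_start@6 write@7
I4 mul r4: issue@5 deps=(3,3) exec_start@7 write@10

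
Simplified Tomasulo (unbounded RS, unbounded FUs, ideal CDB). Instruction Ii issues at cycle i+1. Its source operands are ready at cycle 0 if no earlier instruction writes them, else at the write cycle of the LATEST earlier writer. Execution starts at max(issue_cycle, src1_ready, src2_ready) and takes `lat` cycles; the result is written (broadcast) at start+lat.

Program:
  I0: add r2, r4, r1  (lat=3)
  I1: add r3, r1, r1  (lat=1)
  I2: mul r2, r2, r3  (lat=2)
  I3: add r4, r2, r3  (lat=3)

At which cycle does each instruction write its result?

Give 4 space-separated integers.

I0 add r2: issue@1 deps=(None,None) exec_start@1 write@4
I1 add r3: issue@2 deps=(None,None) exec_start@2 write@3
I2 mul r2: issue@3 deps=(0,1) exec_start@4 write@6
I3 add r4: issue@4 deps=(2,1) exec_start@6 write@9

Answer: 4 3 6 9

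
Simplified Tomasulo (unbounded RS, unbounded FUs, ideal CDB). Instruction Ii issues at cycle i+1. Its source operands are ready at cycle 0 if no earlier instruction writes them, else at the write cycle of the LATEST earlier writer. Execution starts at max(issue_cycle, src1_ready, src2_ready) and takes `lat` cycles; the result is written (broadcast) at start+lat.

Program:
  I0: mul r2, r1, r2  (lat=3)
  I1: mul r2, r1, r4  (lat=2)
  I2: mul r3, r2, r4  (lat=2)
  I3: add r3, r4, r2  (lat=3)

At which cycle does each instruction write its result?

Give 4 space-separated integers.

I0 mul r2: issue@1 deps=(None,None) exec_start@1 write@4
I1 mul r2: issue@2 deps=(None,None) exec_start@2 write@4
I2 mul r3: issue@3 deps=(1,None) exec_start@4 write@6
I3 add r3: issue@4 deps=(None,1) exec_start@4 write@7

Answer: 4 4 6 7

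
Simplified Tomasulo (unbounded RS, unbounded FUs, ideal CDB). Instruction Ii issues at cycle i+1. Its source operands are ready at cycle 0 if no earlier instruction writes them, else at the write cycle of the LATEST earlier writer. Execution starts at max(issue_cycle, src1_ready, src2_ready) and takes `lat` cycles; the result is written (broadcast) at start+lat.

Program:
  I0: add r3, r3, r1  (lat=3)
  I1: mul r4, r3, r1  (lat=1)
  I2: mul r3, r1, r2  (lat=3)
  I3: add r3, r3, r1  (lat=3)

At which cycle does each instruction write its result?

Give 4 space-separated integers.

Answer: 4 5 6 9

Derivation:
I0 add r3: issue@1 deps=(None,None) exec_start@1 write@4
I1 mul r4: issue@2 deps=(0,None) exec_start@4 write@5
I2 mul r3: issue@3 deps=(None,None) exec_start@3 write@6
I3 add r3: issue@4 deps=(2,None) exec_start@6 write@9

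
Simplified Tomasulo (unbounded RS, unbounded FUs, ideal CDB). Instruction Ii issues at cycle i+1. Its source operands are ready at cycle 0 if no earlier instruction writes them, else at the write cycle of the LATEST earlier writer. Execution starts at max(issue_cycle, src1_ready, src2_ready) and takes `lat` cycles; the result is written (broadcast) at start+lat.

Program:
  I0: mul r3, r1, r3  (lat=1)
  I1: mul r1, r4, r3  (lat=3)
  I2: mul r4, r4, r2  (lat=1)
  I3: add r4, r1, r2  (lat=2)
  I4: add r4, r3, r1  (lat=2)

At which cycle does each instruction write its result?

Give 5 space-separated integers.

Answer: 2 5 4 7 7

Derivation:
I0 mul r3: issue@1 deps=(None,None) exec_start@1 write@2
I1 mul r1: issue@2 deps=(None,0) exec_start@2 write@5
I2 mul r4: issue@3 deps=(None,None) exec_start@3 write@4
I3 add r4: issue@4 deps=(1,None) exec_start@5 write@7
I4 add r4: issue@5 deps=(0,1) exec_start@5 write@7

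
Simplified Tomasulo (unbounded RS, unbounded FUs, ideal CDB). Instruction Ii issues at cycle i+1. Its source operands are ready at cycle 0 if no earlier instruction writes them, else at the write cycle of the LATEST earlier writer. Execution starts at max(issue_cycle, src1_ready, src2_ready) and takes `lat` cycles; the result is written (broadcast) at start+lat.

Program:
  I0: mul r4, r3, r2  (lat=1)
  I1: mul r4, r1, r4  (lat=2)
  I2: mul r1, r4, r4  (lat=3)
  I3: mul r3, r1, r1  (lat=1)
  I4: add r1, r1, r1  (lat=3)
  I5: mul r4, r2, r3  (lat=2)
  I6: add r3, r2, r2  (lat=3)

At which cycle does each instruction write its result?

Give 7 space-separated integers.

Answer: 2 4 7 8 10 10 10

Derivation:
I0 mul r4: issue@1 deps=(None,None) exec_start@1 write@2
I1 mul r4: issue@2 deps=(None,0) exec_start@2 write@4
I2 mul r1: issue@3 deps=(1,1) exec_start@4 write@7
I3 mul r3: issue@4 deps=(2,2) exec_start@7 write@8
I4 add r1: issue@5 deps=(2,2) exec_start@7 write@10
I5 mul r4: issue@6 deps=(None,3) exec_start@8 write@10
I6 add r3: issue@7 deps=(None,None) exec_start@7 write@10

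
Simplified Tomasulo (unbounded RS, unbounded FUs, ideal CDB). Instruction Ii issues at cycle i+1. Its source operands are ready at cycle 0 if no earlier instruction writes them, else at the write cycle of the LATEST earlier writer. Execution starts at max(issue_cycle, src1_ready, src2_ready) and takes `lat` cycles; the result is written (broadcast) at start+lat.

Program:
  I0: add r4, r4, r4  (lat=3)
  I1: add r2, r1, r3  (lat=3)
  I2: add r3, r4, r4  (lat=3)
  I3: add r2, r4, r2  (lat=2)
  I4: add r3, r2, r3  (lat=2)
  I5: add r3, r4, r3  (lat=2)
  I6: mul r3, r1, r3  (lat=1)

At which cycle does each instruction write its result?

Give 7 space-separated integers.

Answer: 4 5 7 7 9 11 12

Derivation:
I0 add r4: issue@1 deps=(None,None) exec_start@1 write@4
I1 add r2: issue@2 deps=(None,None) exec_start@2 write@5
I2 add r3: issue@3 deps=(0,0) exec_start@4 write@7
I3 add r2: issue@4 deps=(0,1) exec_start@5 write@7
I4 add r3: issue@5 deps=(3,2) exec_start@7 write@9
I5 add r3: issue@6 deps=(0,4) exec_start@9 write@11
I6 mul r3: issue@7 deps=(None,5) exec_start@11 write@12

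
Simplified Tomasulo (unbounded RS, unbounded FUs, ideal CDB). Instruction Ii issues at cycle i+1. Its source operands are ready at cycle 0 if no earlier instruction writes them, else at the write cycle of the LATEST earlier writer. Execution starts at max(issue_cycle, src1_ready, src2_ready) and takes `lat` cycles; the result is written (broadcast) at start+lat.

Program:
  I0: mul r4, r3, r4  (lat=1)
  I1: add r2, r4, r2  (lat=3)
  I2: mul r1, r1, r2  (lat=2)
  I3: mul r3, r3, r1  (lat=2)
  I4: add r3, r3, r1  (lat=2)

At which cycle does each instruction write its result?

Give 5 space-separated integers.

I0 mul r4: issue@1 deps=(None,None) exec_start@1 write@2
I1 add r2: issue@2 deps=(0,None) exec_start@2 write@5
I2 mul r1: issue@3 deps=(None,1) exec_start@5 write@7
I3 mul r3: issue@4 deps=(None,2) exec_start@7 write@9
I4 add r3: issue@5 deps=(3,2) exec_start@9 write@11

Answer: 2 5 7 9 11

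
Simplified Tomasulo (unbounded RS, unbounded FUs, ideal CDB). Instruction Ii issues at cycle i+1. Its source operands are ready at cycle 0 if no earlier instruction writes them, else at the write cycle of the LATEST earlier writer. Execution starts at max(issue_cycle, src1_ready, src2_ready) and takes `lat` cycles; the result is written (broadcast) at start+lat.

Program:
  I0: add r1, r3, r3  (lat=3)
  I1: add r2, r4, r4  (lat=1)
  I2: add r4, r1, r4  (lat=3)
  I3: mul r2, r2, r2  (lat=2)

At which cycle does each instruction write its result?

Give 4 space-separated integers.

Answer: 4 3 7 6

Derivation:
I0 add r1: issue@1 deps=(None,None) exec_start@1 write@4
I1 add r2: issue@2 deps=(None,None) exec_start@2 write@3
I2 add r4: issue@3 deps=(0,None) exec_start@4 write@7
I3 mul r2: issue@4 deps=(1,1) exec_start@4 write@6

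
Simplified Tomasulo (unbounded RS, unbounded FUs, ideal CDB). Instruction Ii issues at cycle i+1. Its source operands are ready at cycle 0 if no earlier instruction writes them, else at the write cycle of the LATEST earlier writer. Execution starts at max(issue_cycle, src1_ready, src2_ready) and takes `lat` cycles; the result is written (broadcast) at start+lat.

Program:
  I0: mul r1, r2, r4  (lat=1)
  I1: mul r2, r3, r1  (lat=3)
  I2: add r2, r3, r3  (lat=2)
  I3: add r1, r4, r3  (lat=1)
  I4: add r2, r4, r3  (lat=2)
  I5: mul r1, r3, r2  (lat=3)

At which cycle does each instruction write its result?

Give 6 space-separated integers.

Answer: 2 5 5 5 7 10

Derivation:
I0 mul r1: issue@1 deps=(None,None) exec_start@1 write@2
I1 mul r2: issue@2 deps=(None,0) exec_start@2 write@5
I2 add r2: issue@3 deps=(None,None) exec_start@3 write@5
I3 add r1: issue@4 deps=(None,None) exec_start@4 write@5
I4 add r2: issue@5 deps=(None,None) exec_start@5 write@7
I5 mul r1: issue@6 deps=(None,4) exec_start@7 write@10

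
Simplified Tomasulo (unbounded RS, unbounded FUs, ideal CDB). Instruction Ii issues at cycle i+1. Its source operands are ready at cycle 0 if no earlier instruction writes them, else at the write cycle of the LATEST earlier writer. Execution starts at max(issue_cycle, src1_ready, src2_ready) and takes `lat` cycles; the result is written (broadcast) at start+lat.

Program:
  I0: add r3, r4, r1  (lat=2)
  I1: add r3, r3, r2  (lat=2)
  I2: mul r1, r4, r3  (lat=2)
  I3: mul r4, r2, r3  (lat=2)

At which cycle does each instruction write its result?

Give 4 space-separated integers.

I0 add r3: issue@1 deps=(None,None) exec_start@1 write@3
I1 add r3: issue@2 deps=(0,None) exec_start@3 write@5
I2 mul r1: issue@3 deps=(None,1) exec_start@5 write@7
I3 mul r4: issue@4 deps=(None,1) exec_start@5 write@7

Answer: 3 5 7 7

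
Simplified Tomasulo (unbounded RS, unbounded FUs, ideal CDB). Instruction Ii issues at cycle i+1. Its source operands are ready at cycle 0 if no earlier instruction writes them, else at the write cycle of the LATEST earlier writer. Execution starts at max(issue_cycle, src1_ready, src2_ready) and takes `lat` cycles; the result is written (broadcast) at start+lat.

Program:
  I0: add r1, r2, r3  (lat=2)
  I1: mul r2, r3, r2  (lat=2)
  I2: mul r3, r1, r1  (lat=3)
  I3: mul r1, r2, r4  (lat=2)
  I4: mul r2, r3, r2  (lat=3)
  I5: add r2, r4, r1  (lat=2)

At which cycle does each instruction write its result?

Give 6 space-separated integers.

Answer: 3 4 6 6 9 8

Derivation:
I0 add r1: issue@1 deps=(None,None) exec_start@1 write@3
I1 mul r2: issue@2 deps=(None,None) exec_start@2 write@4
I2 mul r3: issue@3 deps=(0,0) exec_start@3 write@6
I3 mul r1: issue@4 deps=(1,None) exec_start@4 write@6
I4 mul r2: issue@5 deps=(2,1) exec_start@6 write@9
I5 add r2: issue@6 deps=(None,3) exec_start@6 write@8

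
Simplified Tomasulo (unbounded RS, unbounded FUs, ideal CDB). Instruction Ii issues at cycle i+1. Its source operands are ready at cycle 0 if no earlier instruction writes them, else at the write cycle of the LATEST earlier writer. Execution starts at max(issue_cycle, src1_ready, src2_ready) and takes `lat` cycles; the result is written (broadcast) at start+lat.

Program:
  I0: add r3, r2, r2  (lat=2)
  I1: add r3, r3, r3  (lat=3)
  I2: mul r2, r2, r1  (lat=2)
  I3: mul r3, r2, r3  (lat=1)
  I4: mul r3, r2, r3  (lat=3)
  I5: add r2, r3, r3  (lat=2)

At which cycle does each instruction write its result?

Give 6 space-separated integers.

I0 add r3: issue@1 deps=(None,None) exec_start@1 write@3
I1 add r3: issue@2 deps=(0,0) exec_start@3 write@6
I2 mul r2: issue@3 deps=(None,None) exec_start@3 write@5
I3 mul r3: issue@4 deps=(2,1) exec_start@6 write@7
I4 mul r3: issue@5 deps=(2,3) exec_start@7 write@10
I5 add r2: issue@6 deps=(4,4) exec_start@10 write@12

Answer: 3 6 5 7 10 12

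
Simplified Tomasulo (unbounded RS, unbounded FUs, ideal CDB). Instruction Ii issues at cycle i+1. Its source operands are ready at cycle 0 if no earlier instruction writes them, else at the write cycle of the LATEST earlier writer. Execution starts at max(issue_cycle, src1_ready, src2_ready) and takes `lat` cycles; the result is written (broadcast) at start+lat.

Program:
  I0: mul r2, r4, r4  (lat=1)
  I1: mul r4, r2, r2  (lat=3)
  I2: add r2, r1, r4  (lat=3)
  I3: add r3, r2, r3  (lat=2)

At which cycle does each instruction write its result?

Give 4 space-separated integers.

Answer: 2 5 8 10

Derivation:
I0 mul r2: issue@1 deps=(None,None) exec_start@1 write@2
I1 mul r4: issue@2 deps=(0,0) exec_start@2 write@5
I2 add r2: issue@3 deps=(None,1) exec_start@5 write@8
I3 add r3: issue@4 deps=(2,None) exec_start@8 write@10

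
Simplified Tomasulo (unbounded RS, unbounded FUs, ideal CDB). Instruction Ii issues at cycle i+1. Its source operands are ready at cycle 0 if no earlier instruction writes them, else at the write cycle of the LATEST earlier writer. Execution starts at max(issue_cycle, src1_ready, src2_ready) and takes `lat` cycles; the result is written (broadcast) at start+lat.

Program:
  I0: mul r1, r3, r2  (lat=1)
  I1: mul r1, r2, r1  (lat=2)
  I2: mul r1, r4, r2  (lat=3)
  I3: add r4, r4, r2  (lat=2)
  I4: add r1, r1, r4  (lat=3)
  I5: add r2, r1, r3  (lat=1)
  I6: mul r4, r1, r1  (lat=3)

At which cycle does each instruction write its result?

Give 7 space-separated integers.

I0 mul r1: issue@1 deps=(None,None) exec_start@1 write@2
I1 mul r1: issue@2 deps=(None,0) exec_start@2 write@4
I2 mul r1: issue@3 deps=(None,None) exec_start@3 write@6
I3 add r4: issue@4 deps=(None,None) exec_start@4 write@6
I4 add r1: issue@5 deps=(2,3) exec_start@6 write@9
I5 add r2: issue@6 deps=(4,None) exec_start@9 write@10
I6 mul r4: issue@7 deps=(4,4) exec_start@9 write@12

Answer: 2 4 6 6 9 10 12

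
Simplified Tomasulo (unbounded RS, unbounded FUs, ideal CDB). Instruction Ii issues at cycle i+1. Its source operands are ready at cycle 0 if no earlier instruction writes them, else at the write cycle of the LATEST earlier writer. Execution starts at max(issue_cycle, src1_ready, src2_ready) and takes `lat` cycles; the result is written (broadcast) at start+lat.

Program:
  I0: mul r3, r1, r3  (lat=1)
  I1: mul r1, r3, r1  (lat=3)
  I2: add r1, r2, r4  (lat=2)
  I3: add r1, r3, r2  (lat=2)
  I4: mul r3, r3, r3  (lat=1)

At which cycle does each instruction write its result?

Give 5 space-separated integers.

Answer: 2 5 5 6 6

Derivation:
I0 mul r3: issue@1 deps=(None,None) exec_start@1 write@2
I1 mul r1: issue@2 deps=(0,None) exec_start@2 write@5
I2 add r1: issue@3 deps=(None,None) exec_start@3 write@5
I3 add r1: issue@4 deps=(0,None) exec_start@4 write@6
I4 mul r3: issue@5 deps=(0,0) exec_start@5 write@6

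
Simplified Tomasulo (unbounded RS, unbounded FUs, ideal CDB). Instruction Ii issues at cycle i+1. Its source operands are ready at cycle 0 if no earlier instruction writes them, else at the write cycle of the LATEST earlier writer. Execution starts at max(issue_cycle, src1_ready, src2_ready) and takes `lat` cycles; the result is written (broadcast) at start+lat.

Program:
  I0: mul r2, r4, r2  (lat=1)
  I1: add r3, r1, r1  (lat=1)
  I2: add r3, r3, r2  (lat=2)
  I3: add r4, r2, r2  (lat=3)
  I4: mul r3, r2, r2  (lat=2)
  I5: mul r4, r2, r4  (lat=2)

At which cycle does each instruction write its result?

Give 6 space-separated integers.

I0 mul r2: issue@1 deps=(None,None) exec_start@1 write@2
I1 add r3: issue@2 deps=(None,None) exec_start@2 write@3
I2 add r3: issue@3 deps=(1,0) exec_start@3 write@5
I3 add r4: issue@4 deps=(0,0) exec_start@4 write@7
I4 mul r3: issue@5 deps=(0,0) exec_start@5 write@7
I5 mul r4: issue@6 deps=(0,3) exec_start@7 write@9

Answer: 2 3 5 7 7 9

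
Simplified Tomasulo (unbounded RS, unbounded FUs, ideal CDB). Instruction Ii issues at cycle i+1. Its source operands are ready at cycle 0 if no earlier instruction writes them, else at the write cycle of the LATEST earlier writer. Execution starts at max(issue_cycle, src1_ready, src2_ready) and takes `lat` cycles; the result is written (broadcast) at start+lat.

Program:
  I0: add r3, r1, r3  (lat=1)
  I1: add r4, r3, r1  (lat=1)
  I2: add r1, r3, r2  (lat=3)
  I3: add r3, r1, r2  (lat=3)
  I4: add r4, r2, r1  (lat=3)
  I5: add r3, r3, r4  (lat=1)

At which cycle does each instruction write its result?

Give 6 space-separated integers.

I0 add r3: issue@1 deps=(None,None) exec_start@1 write@2
I1 add r4: issue@2 deps=(0,None) exec_start@2 write@3
I2 add r1: issue@3 deps=(0,None) exec_start@3 write@6
I3 add r3: issue@4 deps=(2,None) exec_start@6 write@9
I4 add r4: issue@5 deps=(None,2) exec_start@6 write@9
I5 add r3: issue@6 deps=(3,4) exec_start@9 write@10

Answer: 2 3 6 9 9 10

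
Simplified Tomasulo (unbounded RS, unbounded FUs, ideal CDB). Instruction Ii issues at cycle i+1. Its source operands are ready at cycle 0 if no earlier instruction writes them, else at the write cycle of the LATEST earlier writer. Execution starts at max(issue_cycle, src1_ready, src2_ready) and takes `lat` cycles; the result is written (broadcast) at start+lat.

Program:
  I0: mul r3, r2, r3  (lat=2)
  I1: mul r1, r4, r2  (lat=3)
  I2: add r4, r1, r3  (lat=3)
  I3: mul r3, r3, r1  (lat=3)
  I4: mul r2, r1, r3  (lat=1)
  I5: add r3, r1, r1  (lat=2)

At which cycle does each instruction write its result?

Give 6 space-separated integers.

I0 mul r3: issue@1 deps=(None,None) exec_start@1 write@3
I1 mul r1: issue@2 deps=(None,None) exec_start@2 write@5
I2 add r4: issue@3 deps=(1,0) exec_start@5 write@8
I3 mul r3: issue@4 deps=(0,1) exec_start@5 write@8
I4 mul r2: issue@5 deps=(1,3) exec_start@8 write@9
I5 add r3: issue@6 deps=(1,1) exec_start@6 write@8

Answer: 3 5 8 8 9 8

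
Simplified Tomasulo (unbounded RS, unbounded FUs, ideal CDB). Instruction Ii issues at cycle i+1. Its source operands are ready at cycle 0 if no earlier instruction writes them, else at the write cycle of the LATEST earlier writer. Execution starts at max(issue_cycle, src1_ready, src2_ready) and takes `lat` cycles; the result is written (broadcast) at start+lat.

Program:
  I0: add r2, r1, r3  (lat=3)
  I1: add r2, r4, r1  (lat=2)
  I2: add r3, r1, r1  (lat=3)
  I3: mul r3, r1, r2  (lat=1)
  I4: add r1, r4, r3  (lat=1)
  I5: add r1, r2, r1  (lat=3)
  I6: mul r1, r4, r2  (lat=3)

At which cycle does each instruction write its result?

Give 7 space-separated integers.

I0 add r2: issue@1 deps=(None,None) exec_start@1 write@4
I1 add r2: issue@2 deps=(None,None) exec_start@2 write@4
I2 add r3: issue@3 deps=(None,None) exec_start@3 write@6
I3 mul r3: issue@4 deps=(None,1) exec_start@4 write@5
I4 add r1: issue@5 deps=(None,3) exec_start@5 write@6
I5 add r1: issue@6 deps=(1,4) exec_start@6 write@9
I6 mul r1: issue@7 deps=(None,1) exec_start@7 write@10

Answer: 4 4 6 5 6 9 10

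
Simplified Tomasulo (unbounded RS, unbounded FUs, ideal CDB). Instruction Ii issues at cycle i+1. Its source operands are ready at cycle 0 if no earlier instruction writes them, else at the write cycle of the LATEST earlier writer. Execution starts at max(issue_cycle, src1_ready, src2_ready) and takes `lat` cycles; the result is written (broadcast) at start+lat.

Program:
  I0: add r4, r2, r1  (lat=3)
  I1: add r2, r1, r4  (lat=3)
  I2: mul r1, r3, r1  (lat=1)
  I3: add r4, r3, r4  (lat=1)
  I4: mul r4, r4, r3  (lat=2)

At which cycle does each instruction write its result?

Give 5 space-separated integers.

I0 add r4: issue@1 deps=(None,None) exec_start@1 write@4
I1 add r2: issue@2 deps=(None,0) exec_start@4 write@7
I2 mul r1: issue@3 deps=(None,None) exec_start@3 write@4
I3 add r4: issue@4 deps=(None,0) exec_start@4 write@5
I4 mul r4: issue@5 deps=(3,None) exec_start@5 write@7

Answer: 4 7 4 5 7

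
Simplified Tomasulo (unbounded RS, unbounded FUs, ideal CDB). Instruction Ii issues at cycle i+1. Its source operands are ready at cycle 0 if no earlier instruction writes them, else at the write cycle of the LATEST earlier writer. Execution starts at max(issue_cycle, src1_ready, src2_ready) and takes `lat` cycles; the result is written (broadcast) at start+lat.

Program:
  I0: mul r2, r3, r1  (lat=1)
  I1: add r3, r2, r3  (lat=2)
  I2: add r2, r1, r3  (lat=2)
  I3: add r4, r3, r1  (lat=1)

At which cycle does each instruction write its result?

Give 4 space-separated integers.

I0 mul r2: issue@1 deps=(None,None) exec_start@1 write@2
I1 add r3: issue@2 deps=(0,None) exec_start@2 write@4
I2 add r2: issue@3 deps=(None,1) exec_start@4 write@6
I3 add r4: issue@4 deps=(1,None) exec_start@4 write@5

Answer: 2 4 6 5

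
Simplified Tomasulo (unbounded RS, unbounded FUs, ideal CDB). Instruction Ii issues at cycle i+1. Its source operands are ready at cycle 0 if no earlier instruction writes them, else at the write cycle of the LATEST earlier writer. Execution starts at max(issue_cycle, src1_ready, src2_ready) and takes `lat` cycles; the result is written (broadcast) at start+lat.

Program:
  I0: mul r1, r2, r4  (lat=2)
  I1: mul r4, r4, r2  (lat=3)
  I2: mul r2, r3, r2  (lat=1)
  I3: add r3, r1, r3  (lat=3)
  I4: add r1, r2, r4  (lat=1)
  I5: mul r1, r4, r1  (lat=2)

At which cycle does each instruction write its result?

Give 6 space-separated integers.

I0 mul r1: issue@1 deps=(None,None) exec_start@1 write@3
I1 mul r4: issue@2 deps=(None,None) exec_start@2 write@5
I2 mul r2: issue@3 deps=(None,None) exec_start@3 write@4
I3 add r3: issue@4 deps=(0,None) exec_start@4 write@7
I4 add r1: issue@5 deps=(2,1) exec_start@5 write@6
I5 mul r1: issue@6 deps=(1,4) exec_start@6 write@8

Answer: 3 5 4 7 6 8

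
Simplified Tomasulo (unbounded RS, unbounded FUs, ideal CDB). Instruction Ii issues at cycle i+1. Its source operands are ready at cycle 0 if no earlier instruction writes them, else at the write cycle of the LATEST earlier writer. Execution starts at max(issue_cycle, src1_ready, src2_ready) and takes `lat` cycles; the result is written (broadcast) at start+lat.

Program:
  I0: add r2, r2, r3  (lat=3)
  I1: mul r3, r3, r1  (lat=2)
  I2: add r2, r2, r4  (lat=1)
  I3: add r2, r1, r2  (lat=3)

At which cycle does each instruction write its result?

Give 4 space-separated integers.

Answer: 4 4 5 8

Derivation:
I0 add r2: issue@1 deps=(None,None) exec_start@1 write@4
I1 mul r3: issue@2 deps=(None,None) exec_start@2 write@4
I2 add r2: issue@3 deps=(0,None) exec_start@4 write@5
I3 add r2: issue@4 deps=(None,2) exec_start@5 write@8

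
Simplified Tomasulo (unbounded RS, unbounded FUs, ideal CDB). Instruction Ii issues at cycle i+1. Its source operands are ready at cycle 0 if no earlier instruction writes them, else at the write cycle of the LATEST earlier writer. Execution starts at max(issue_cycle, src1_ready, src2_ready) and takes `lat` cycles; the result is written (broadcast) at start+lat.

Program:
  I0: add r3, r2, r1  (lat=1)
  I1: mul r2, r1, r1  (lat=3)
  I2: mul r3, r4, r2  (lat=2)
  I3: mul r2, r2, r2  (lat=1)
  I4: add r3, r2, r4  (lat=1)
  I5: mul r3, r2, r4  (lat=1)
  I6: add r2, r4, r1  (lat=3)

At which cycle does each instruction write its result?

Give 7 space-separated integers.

Answer: 2 5 7 6 7 7 10

Derivation:
I0 add r3: issue@1 deps=(None,None) exec_start@1 write@2
I1 mul r2: issue@2 deps=(None,None) exec_start@2 write@5
I2 mul r3: issue@3 deps=(None,1) exec_start@5 write@7
I3 mul r2: issue@4 deps=(1,1) exec_start@5 write@6
I4 add r3: issue@5 deps=(3,None) exec_start@6 write@7
I5 mul r3: issue@6 deps=(3,None) exec_start@6 write@7
I6 add r2: issue@7 deps=(None,None) exec_start@7 write@10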